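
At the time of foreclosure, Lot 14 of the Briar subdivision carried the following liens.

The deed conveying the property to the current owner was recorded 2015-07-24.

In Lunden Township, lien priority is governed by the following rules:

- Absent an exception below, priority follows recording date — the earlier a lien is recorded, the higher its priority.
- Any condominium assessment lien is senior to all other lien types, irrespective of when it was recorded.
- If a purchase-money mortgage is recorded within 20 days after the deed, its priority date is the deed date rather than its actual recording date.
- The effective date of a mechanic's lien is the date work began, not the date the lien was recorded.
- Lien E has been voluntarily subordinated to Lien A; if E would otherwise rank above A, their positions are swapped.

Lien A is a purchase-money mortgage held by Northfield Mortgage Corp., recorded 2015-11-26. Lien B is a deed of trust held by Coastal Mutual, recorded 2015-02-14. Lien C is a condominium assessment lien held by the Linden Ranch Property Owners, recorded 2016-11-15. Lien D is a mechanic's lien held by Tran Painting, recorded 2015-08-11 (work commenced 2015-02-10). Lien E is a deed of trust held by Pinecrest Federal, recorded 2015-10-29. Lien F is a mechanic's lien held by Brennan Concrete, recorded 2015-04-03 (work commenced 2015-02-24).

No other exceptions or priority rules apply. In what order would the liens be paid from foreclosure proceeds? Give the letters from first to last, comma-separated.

Effective dates after the stated exceptions: A missed the 20-day window (125 days after the deed), so its recording date stands; D's effective date is 2015-02-10, when work began; F relates back to 2015-02-24 (work commenced).
C is a condominium assessment lien and takes priority over every other lien.
Ordering the rest by effective date: D (2015-02-10), B (2015-02-14), F (2015-02-24), E (2015-10-29), A (2015-11-26).
E is senior to A before the subordination, so the two trade places.

C, D, B, F, A, E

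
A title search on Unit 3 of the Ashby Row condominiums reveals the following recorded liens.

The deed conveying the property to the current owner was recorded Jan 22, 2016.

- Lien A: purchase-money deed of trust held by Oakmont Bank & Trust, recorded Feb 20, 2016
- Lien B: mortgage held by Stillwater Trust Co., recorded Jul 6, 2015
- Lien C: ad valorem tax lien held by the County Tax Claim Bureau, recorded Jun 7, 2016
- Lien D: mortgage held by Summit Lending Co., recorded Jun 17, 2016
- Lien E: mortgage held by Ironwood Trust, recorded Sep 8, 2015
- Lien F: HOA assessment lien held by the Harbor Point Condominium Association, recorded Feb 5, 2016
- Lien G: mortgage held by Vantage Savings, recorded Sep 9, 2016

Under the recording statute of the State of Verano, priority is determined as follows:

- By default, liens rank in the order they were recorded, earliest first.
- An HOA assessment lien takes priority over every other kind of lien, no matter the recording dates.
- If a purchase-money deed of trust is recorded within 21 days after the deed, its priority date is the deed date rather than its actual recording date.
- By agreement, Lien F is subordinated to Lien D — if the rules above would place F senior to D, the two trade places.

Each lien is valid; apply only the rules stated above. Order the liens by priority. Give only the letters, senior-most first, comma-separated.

D, B, E, A, C, F, G

Effective dates after the stated exceptions: A was recorded 29 days after the deed, outside the 21-day window, so it keeps its recording date.
F, as an HOA assessment lien, has superpriority and ranks first.
The other liens, earliest effective date first: B (Jul 6, 2015), E (Sep 8, 2015), A (Feb 20, 2016), C (Jun 7, 2016), D (Jun 17, 2016), G (Sep 9, 2016).
F would otherwise be senior to D, so under the subordination agreement F and D exchange positions.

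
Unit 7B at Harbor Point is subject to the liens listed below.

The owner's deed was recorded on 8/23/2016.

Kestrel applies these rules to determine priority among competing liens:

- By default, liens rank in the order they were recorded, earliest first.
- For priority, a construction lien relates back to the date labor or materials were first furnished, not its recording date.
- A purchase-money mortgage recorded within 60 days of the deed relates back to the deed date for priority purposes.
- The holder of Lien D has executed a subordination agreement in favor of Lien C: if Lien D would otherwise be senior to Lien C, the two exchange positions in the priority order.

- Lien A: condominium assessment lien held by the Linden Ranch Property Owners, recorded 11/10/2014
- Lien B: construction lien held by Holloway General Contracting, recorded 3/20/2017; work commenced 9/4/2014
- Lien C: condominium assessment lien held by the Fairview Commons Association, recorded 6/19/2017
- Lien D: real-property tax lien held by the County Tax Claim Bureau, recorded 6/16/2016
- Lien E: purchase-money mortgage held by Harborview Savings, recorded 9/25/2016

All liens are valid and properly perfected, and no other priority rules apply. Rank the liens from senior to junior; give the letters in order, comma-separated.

Adjusting effective dates: B relates back to 9/4/2014 (work commenced); E was recorded within the 60-day window, so its effective date is the deed date 8/23/2016.
Sorted by effective date: B (9/4/2014), A (11/10/2014), D (6/16/2016), E (8/23/2016), C (6/19/2017).
The subordination applies — D was senior to C — so D and C swap.

B, A, C, E, D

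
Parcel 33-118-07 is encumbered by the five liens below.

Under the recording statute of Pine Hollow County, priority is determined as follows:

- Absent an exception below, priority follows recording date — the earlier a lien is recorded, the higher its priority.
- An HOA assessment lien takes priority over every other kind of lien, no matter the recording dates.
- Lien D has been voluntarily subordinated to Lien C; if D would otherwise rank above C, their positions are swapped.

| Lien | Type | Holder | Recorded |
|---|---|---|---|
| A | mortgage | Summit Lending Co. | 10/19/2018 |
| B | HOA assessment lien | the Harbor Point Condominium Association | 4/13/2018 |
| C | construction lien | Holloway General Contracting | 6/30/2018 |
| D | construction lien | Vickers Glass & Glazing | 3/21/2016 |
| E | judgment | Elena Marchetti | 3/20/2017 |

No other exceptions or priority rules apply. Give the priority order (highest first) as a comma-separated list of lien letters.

B, as an HOA assessment lien, has superpriority and ranks first.
Ordering the rest by effective date: D (3/21/2016), E (3/20/2017), C (6/30/2018), A (10/19/2018).
Because D would otherwise rank above C, the subordination swaps them.

B, C, E, D, A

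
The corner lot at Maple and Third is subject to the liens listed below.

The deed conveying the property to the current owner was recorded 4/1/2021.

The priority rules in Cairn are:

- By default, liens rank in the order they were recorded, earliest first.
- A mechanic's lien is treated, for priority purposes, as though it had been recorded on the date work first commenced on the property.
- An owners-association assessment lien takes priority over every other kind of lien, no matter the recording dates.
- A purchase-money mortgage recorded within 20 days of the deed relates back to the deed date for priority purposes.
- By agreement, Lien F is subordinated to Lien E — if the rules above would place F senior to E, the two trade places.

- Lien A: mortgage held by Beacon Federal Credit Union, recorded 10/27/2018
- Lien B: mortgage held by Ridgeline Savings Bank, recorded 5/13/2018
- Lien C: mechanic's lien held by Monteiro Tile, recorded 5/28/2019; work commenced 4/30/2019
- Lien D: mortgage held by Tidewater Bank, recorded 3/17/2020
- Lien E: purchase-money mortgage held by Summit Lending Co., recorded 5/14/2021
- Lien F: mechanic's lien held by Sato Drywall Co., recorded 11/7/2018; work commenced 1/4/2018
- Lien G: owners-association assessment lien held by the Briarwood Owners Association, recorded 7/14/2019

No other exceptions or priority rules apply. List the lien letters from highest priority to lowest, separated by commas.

G, E, B, A, C, D, F

First, effective dates: C relates back to 4/30/2019 (work commenced); E was recorded 43 days after the deed — beyond 20 days — so no relation-back applies; F relates back to 1/4/2018 (work commenced).
G is an owners-association assessment lien, so it outranks all other liens regardless of date.
Among the remaining liens, by effective date: F (1/4/2018), B (5/13/2018), A (10/27/2018), C (4/30/2019), D (3/17/2020), E (5/14/2021).
F would otherwise be senior to E, so under the subordination agreement F and E exchange positions.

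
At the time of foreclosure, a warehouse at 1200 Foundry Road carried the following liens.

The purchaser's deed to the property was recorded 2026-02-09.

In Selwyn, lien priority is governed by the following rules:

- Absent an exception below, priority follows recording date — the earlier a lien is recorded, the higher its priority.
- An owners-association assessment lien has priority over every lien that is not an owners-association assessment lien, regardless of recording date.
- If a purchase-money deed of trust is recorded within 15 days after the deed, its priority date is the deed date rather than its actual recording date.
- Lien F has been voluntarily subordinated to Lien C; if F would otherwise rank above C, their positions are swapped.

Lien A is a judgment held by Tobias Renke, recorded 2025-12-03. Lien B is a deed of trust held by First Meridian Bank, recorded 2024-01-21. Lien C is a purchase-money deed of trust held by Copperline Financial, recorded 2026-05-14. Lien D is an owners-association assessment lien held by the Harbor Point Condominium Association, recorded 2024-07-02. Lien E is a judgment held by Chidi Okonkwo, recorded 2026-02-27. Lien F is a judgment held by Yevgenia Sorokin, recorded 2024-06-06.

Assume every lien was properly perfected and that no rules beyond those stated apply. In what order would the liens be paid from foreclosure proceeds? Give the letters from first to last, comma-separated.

First, effective dates: C was recorded 94 days after the deed, outside the 15-day window, so it keeps its recording date.
D, as an owners-association assessment lien, has superpriority and ranks first.
Ordering the rest by effective date: B (2024-01-21), F (2024-06-06), A (2025-12-03), E (2026-02-27), C (2026-05-14).
F would otherwise be senior to C, so under the subordination agreement F and C exchange positions.

D, B, C, A, E, F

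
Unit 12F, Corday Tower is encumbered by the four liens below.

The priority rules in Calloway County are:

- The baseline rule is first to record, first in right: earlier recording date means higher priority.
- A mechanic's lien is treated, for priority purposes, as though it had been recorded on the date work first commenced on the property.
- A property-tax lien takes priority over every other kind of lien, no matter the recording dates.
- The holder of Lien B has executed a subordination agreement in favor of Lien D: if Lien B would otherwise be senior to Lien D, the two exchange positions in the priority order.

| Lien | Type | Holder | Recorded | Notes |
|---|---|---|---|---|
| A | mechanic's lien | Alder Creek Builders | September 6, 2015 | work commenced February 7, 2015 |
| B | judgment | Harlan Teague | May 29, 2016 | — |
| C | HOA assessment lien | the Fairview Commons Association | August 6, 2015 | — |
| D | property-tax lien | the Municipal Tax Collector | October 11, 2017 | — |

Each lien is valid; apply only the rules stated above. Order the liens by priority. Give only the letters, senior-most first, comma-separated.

D, A, C, B

First, effective dates: A's effective date is February 7, 2015, when work began.
D is a property-tax lien and takes priority over every other lien.
The other liens, earliest effective date first: A (February 7, 2015), C (August 6, 2015), B (May 29, 2016).
B already ranks below D; the subordination has no effect.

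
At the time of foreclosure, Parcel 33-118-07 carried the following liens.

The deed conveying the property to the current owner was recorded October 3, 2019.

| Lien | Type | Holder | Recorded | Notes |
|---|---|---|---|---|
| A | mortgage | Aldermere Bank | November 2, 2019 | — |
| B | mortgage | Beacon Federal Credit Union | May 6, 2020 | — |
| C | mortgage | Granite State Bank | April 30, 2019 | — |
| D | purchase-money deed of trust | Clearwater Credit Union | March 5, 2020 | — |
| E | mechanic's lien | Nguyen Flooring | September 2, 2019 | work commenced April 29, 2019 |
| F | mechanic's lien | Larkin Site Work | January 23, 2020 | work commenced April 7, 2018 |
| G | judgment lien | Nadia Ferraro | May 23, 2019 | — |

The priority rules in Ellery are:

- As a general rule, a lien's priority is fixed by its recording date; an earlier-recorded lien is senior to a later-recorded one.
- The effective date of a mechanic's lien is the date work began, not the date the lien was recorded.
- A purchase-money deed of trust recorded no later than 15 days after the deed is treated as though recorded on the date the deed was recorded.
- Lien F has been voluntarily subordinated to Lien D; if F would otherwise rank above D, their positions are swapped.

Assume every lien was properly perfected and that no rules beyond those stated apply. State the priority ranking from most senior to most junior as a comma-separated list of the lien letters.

Effective dates: D missed the 15-day window (154 days after the deed), so its recording date stands; E relates back to April 29, 2019 (work commenced); F is treated as recorded April 7, 2018, the work-commencement date.
By effective date, earliest first: F (April 7, 2018), E (April 29, 2019), C (April 30, 2019), G (May 23, 2019), A (November 2, 2019), D (March 5, 2020), B (May 6, 2020).
Because F would otherwise rank above D, the subordination swaps them.

D, E, C, G, A, F, B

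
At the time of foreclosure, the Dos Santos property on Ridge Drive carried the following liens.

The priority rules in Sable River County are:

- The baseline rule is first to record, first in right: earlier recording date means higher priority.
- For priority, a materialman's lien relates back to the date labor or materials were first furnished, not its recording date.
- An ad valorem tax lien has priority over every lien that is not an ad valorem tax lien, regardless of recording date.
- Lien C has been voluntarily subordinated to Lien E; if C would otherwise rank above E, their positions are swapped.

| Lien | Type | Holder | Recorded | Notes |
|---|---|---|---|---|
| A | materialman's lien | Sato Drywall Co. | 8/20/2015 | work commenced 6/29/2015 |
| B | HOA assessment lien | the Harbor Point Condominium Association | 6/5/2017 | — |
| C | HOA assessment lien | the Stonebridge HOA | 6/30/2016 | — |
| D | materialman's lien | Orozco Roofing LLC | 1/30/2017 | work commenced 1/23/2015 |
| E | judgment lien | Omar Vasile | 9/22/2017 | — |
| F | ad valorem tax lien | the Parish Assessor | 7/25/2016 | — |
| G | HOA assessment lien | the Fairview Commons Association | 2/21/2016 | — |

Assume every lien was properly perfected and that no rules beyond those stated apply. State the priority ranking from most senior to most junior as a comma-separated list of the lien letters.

F, D, A, G, E, B, C

Adjusting effective dates: A is treated as recorded 6/29/2015, the work-commencement date; D's effective date is 1/23/2015, when work began.
F, as an ad valorem tax lien, has superpriority and ranks first.
Remaining liens by effective date: D (1/23/2015), A (6/29/2015), G (2/21/2016), C (6/30/2016), B (6/5/2017), E (9/22/2017).
Because C would otherwise rank above E, the subordination swaps them.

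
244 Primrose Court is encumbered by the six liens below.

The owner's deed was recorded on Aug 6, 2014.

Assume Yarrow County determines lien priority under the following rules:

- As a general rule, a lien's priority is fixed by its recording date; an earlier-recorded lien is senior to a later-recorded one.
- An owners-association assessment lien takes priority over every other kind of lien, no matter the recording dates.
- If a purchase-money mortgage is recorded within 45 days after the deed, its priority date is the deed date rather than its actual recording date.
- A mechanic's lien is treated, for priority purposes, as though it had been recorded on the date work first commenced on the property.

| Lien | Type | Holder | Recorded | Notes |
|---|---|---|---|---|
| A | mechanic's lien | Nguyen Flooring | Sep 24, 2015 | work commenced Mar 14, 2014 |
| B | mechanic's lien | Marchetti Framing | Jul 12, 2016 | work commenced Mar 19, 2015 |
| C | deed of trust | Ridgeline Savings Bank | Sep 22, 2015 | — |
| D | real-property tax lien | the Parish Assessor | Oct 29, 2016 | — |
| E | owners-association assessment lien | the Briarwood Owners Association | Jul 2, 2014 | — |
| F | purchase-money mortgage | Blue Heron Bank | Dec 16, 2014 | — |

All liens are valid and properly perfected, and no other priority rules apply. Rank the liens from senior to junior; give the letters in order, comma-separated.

Effective dates: A's effective date is Mar 14, 2014, when work began; B is treated as recorded Mar 19, 2015, the work-commencement date; F missed the 45-day window (132 days after the deed), so its recording date stands.
As an owners-association assessment lien, E is senior to every other lien.
Among the remaining liens, by effective date: A (Mar 14, 2014), F (Dec 16, 2014), B (Mar 19, 2015), C (Sep 22, 2015), D (Oct 29, 2016).

E, A, F, B, C, D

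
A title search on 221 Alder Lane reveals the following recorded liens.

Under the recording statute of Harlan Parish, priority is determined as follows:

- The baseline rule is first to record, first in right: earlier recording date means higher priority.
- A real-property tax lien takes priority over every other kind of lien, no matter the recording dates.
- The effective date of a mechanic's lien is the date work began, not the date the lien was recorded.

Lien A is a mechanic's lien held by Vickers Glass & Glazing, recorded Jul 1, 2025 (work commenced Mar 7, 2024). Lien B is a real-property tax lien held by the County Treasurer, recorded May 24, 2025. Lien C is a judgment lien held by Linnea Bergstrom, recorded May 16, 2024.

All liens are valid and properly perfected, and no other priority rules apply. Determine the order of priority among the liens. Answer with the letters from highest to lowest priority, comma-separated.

Effective dates: A relates back to Mar 7, 2024 (work commenced).
B is a real-property tax lien, so it outranks all other liens regardless of date.
Ordering the rest by effective date: A (Mar 7, 2024), C (May 16, 2024).

B, A, C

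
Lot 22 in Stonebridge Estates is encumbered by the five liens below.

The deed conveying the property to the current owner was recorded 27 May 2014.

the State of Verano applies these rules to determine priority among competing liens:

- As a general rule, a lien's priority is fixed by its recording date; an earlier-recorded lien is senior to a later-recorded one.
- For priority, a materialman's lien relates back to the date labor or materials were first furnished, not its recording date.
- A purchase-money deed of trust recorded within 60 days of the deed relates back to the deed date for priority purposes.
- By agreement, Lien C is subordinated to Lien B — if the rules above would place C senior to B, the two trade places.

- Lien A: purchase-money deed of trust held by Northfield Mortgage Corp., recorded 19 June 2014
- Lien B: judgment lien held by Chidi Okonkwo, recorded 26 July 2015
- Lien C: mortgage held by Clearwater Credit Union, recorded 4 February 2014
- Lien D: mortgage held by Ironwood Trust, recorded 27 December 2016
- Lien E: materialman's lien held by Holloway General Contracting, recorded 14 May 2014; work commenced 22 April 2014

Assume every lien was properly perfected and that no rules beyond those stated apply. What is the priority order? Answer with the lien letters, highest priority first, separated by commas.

First, effective dates: A relates back to the deed date 27 May 2014; E's effective date is 22 April 2014, when work began.
By effective date: C (4 February 2014), E (22 April 2014), A (27 May 2014), B (26 July 2015), D (27 December 2016).
C is senior to B before the subordination, so the two trade places.

B, E, A, C, D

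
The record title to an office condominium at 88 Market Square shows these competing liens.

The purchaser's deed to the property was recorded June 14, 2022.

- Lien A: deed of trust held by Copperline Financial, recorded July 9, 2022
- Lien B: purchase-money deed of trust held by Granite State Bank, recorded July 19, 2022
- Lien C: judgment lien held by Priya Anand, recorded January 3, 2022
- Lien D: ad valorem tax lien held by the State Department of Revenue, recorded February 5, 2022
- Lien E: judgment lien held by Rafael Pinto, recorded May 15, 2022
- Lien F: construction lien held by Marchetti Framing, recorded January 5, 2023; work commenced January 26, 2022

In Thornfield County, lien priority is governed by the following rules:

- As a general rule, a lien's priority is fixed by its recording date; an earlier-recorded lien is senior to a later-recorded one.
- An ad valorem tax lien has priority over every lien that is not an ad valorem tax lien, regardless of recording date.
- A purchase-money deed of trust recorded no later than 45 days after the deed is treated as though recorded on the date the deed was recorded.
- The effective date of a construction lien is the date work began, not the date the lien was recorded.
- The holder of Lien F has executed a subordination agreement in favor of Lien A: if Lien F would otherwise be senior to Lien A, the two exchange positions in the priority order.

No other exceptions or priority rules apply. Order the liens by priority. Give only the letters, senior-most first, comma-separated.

Effective dates after the stated exceptions: B's effective date is the deed date, June 14, 2022; F is treated as recorded January 26, 2022, the work-commencement date.
D is an ad valorem tax lien and takes priority over every other lien.
Remaining liens by effective date: C (January 3, 2022), F (January 26, 2022), E (May 15, 2022), B (June 14, 2022), A (July 9, 2022).
F is senior to A before the subordination, so the two trade places.

D, C, A, E, B, F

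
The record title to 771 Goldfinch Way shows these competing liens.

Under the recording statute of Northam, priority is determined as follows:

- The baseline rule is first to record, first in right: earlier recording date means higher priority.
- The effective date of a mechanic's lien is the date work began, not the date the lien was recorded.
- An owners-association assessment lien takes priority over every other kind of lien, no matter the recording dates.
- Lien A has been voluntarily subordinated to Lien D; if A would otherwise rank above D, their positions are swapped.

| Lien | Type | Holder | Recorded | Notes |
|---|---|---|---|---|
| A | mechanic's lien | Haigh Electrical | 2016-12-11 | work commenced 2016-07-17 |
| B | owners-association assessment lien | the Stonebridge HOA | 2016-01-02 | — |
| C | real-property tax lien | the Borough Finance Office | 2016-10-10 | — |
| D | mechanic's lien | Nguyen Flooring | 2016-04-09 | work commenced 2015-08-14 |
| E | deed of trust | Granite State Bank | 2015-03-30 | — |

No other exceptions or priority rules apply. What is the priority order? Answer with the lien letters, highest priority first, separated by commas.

Adjusting effective dates: A is treated as recorded 2016-07-17, the work-commencement date; D's effective date is 2015-08-14, when work began.
B, as an owners-association assessment lien, has superpriority and ranks first.
Remaining liens by effective date: E (2015-03-30), D (2015-08-14), A (2016-07-17), C (2016-10-10).
A is already junior to D, so the subordination agreement changes nothing.

B, E, D, A, C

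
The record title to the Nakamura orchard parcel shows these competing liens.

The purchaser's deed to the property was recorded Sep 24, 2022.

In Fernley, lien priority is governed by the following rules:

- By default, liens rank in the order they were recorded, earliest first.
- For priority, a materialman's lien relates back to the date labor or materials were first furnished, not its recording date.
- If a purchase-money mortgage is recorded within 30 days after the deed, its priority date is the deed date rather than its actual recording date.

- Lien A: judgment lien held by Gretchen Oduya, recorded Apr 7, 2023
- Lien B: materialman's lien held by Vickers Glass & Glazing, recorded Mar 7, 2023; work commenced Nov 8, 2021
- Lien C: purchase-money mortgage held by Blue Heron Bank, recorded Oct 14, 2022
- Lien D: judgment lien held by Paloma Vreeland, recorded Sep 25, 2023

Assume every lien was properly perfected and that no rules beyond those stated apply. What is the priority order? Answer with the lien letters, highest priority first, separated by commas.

First, effective dates: B is treated as recorded Nov 8, 2021, the work-commencement date; C's effective date is the deed date, Sep 24, 2022.
Sorted by effective date: B (Nov 8, 2021), C (Sep 24, 2022), A (Apr 7, 2023), D (Sep 25, 2023).

B, C, A, D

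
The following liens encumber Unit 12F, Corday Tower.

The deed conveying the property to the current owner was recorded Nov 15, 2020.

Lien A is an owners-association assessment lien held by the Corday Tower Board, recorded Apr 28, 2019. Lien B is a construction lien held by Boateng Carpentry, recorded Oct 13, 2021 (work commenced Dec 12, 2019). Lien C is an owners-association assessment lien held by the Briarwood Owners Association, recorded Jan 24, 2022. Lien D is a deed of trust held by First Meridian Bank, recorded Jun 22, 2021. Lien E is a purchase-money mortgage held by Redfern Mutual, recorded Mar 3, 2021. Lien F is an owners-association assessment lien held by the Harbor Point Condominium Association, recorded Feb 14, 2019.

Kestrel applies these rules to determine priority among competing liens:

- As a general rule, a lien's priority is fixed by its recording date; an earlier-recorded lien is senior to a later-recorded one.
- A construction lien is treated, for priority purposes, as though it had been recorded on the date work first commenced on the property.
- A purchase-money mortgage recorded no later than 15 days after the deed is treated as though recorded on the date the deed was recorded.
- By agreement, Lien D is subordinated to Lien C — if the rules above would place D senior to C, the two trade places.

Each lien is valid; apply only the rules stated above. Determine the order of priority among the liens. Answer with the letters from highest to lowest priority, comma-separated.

Effective dates: B relates back to Dec 12, 2019 (work commenced); E missed the 15-day window (108 days after the deed), so its recording date stands.
Ordering by effective date: F (Feb 14, 2019), A (Apr 28, 2019), B (Dec 12, 2019), E (Mar 3, 2021), D (Jun 22, 2021), C (Jan 24, 2022).
D is senior to C before the subordination, so the two trade places.

F, A, B, E, C, D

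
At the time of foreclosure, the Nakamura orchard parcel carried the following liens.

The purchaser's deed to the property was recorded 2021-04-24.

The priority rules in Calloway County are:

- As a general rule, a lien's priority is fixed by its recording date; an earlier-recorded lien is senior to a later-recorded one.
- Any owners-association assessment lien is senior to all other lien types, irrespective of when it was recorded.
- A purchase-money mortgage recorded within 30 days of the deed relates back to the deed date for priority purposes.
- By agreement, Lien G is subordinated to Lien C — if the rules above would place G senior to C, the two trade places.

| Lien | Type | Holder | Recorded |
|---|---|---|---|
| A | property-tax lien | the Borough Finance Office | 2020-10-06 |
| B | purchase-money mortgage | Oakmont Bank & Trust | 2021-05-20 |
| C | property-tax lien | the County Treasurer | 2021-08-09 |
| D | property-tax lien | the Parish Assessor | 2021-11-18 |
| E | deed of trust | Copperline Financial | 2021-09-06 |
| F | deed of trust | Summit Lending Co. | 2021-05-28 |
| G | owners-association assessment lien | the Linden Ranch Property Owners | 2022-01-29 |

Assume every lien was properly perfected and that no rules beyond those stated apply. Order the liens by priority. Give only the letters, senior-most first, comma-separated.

First, effective dates: B relates back to the deed date 2021-04-24.
G is an owners-association assessment lien, so it outranks all other liens regardless of date.
The other liens, earliest effective date first: A (2020-10-06), B (2021-04-24), F (2021-05-28), C (2021-08-09), E (2021-09-06), D (2021-11-18).
G is senior to C before the subordination, so the two trade places.

C, A, B, F, G, E, D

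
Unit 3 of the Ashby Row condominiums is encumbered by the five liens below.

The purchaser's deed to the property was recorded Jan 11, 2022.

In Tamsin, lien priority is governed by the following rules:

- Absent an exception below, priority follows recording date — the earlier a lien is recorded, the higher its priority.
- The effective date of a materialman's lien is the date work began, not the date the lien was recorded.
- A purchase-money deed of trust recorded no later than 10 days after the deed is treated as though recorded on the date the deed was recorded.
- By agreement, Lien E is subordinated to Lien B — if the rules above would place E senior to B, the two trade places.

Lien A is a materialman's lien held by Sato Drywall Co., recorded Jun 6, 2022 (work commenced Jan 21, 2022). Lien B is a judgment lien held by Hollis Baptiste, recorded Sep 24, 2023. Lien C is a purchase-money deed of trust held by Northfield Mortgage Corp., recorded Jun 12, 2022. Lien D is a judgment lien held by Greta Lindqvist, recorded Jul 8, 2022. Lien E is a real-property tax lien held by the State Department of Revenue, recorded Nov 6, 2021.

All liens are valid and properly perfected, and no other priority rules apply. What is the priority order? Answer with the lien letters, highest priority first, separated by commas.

Effective dates: A is treated as recorded Jan 21, 2022, the work-commencement date; C was recorded 152 days after the deed, outside the 10-day window, so it keeps its recording date.
By effective date: E (Nov 6, 2021), A (Jan 21, 2022), C (Jun 12, 2022), D (Jul 8, 2022), B (Sep 24, 2023).
The subordination applies — E was senior to B — so E and B swap.

B, A, C, D, E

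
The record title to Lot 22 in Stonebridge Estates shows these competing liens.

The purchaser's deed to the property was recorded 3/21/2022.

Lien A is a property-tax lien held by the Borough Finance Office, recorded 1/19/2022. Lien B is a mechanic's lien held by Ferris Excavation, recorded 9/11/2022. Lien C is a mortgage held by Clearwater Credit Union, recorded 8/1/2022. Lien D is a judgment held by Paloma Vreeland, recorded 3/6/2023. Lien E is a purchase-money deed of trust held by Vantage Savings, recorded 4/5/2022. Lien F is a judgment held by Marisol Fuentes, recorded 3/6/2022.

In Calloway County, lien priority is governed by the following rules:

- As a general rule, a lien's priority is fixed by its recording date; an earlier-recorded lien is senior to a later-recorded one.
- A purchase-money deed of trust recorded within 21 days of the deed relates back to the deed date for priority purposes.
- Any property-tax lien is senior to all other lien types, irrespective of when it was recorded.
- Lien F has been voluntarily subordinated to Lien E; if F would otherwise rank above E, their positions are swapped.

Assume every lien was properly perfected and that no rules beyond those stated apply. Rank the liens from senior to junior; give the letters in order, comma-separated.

A, E, F, C, B, D

Effective dates after the stated exceptions: E relates back to the deed date 3/21/2022.
A is a property-tax lien and takes priority over every other lien.
Remaining liens by effective date: F (3/6/2022), E (3/21/2022), C (8/1/2022), B (9/11/2022), D (3/6/2023).
F is senior to E before the subordination, so the two trade places.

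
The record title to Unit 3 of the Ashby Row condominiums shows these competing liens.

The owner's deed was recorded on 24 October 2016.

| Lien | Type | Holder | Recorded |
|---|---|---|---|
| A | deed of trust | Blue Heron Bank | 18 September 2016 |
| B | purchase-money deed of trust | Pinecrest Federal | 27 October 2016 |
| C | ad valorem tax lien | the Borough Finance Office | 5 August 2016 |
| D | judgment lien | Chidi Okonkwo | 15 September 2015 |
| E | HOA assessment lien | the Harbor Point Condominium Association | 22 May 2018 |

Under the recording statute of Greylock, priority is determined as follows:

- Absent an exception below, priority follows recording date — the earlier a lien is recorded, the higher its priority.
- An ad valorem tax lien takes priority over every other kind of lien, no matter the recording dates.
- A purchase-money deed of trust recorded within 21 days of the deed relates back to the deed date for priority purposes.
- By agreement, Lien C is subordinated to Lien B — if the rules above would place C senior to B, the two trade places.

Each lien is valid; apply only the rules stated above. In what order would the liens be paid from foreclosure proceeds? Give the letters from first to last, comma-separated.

First, effective dates: B was recorded within the 21-day window, so its effective date is the deed date 24 October 2016.
C is an ad valorem tax lien and takes priority over every other lien.
Ordering the rest by effective date: D (15 September 2015), A (18 September 2016), B (24 October 2016), E (22 May 2018).
The subordination applies — C was senior to B — so C and B swap.

B, D, A, C, E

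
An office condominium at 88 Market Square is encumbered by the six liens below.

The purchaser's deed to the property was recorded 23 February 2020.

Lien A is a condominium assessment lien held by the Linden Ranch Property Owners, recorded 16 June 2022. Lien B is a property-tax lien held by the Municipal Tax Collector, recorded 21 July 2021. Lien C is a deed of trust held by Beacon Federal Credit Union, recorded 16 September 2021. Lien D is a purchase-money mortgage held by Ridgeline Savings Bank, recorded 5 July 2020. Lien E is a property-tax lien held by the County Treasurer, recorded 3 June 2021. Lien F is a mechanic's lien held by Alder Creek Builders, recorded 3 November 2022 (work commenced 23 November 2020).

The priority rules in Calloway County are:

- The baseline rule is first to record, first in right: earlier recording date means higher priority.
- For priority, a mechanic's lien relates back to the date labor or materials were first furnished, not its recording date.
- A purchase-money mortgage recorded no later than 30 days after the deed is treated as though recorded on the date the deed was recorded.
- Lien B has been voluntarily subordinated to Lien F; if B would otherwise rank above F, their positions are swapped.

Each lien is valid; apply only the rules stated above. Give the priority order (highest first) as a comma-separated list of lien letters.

D, F, E, B, C, A

Effective dates after the stated exceptions: D missed the 30-day window (133 days after the deed), so its recording date stands; F is treated as recorded 23 November 2020, the work-commencement date.
By effective date: D (5 July 2020), F (23 November 2020), E (3 June 2021), B (21 July 2021), C (16 September 2021), A (16 June 2022).
B is already junior to F, so the subordination agreement changes nothing.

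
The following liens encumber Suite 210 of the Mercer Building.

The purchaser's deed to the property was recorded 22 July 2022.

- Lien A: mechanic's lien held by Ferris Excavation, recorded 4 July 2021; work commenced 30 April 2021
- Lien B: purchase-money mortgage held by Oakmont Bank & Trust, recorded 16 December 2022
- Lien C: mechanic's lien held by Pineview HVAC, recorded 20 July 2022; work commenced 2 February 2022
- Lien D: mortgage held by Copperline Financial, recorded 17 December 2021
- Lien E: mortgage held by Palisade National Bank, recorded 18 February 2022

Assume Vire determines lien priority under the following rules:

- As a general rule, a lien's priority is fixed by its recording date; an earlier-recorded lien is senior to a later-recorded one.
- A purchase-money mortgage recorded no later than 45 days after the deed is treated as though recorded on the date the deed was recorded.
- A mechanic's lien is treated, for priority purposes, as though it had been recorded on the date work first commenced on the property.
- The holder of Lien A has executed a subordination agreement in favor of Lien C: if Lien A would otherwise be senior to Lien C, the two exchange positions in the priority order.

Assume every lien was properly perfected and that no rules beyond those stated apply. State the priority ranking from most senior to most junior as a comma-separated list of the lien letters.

C, D, A, E, B

First, effective dates: A's effective date is 30 April 2021, when work began; B was recorded 147 days after the deed — beyond 45 days — so no relation-back applies; C relates back to 2 February 2022 (work commenced).
Ordering by effective date: A (30 April 2021), D (17 December 2021), C (2 February 2022), E (18 February 2022), B (16 December 2022).
The subordination applies — A was senior to C — so A and C swap.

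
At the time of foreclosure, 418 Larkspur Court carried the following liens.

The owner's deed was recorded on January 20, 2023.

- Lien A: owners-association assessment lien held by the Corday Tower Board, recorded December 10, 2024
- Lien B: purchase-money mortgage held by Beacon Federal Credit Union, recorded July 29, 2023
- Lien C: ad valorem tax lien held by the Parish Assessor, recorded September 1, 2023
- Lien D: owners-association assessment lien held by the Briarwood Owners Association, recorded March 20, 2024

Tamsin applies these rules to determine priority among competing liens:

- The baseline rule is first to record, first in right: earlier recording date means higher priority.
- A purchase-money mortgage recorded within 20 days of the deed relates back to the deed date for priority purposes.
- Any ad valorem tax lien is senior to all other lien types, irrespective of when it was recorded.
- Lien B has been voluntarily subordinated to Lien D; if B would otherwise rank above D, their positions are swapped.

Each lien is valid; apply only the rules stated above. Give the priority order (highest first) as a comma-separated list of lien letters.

Effective dates: B was recorded 190 days after the deed — beyond 20 days — so no relation-back applies.
C is an ad valorem tax lien and takes priority over every other lien.
Among the remaining liens, by effective date: B (July 29, 2023), D (March 20, 2024), A (December 10, 2024).
Because B would otherwise rank above D, the subordination swaps them.

C, D, B, A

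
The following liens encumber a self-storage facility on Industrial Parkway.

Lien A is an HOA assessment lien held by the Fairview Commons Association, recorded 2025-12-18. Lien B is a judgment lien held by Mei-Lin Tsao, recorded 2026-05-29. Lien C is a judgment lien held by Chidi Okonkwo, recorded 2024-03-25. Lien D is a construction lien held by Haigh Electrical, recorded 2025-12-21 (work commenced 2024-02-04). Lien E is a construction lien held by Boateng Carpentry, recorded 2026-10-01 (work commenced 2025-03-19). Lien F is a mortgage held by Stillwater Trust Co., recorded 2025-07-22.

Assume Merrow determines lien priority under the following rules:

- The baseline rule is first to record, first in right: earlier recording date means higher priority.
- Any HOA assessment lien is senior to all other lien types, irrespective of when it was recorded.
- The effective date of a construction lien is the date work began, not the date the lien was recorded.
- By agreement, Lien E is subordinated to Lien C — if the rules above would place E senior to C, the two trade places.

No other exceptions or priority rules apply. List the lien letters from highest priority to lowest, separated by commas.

Effective dates after the stated exceptions: D's effective date is 2024-02-04, when work began; E's effective date is 2025-03-19, when work began.
As an HOA assessment lien, A is senior to every other lien.
Among the remaining liens, by effective date: D (2024-02-04), C (2024-03-25), E (2025-03-19), F (2025-07-22), B (2026-05-29).
Since E is not senior to C, the subordination leaves the order unchanged.

A, D, C, E, F, B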